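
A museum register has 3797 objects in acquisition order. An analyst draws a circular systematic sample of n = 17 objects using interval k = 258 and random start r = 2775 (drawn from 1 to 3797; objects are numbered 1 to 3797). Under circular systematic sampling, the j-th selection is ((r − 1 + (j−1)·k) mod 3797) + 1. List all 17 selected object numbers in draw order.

2775, 3033, 3291, 3549, 10, 268, 526, 784, 1042, 1300, 1558, 1816, 2074, 2332, 2590, 2848, 3106

Selection 1: 2775
Selection 2: 2775 + 258 = 3033
Selection 3: 3033 + 258 = 3291
Selection 4: 3291 + 258 = 3549
Selection 5: 3549 + 258 = 3807 → 3807 − 3797 = 10
Selection 6: 10 + 258 = 268
Selection 7: 268 + 258 = 526
Selection 8: 526 + 258 = 784
Selection 9: 784 + 258 = 1042
Selection 10: 1042 + 258 = 1300
Selection 11: 1300 + 258 = 1558
Selection 12: 1558 + 258 = 1816
Selection 13: 1816 + 258 = 2074
Selection 14: 2074 + 258 = 2332
Selection 15: 2332 + 258 = 2590
Selection 16: 2590 + 258 = 2848
Selection 17: 2848 + 258 = 3106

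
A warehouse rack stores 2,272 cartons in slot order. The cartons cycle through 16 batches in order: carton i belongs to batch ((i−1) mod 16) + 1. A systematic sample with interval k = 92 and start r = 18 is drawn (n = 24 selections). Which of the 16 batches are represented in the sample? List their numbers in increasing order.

2, 6, 10, 14

Consecutive selections differ by k = 92, so their batch numbers differ by 92 mod 16 = 12.
gcd(92, 16) = 4, so the sample visits 16/4 = 4 distinct residues mod 16.
Start 18 is batch 2; the batches hit are 2, 6, 10, 14.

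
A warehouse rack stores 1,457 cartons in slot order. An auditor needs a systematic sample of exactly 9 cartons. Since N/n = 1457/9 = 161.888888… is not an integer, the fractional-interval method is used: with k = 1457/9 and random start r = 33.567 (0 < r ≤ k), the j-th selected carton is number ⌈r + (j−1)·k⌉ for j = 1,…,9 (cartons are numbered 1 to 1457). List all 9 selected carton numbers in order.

j=1: r + 0k = 33.567 → ⌈·⌉ = 34
j=2: r + 1k = 195.455888… → ⌈·⌉ = 196
j=3: r + 2k = 357.344777… → ⌈·⌉ = 358
j=4: r + 3k = 519.233666… → ⌈·⌉ = 520
j=5: r + 4k = 681.122555… → ⌈·⌉ = 682
j=6: r + 5k = 843.011444… → ⌈·⌉ = 844
j=7: r + 6k = 1004.900333… → ⌈·⌉ = 1005
j=8: r + 7k = 1166.789222… → ⌈·⌉ = 1167
j=9: r + 8k = 1328.678111… → ⌈·⌉ = 1329

34, 196, 358, 520, 682, 844, 1005, 1167, 1329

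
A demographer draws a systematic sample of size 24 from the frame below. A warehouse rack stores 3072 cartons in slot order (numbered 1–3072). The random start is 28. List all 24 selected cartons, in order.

28, 156, 284, 412, 540, 668, 796, 924, 1052, 1180, 1308, 1436, 1564, 1692, 1820, 1948, 2076, 2204, 2332, 2460, 2588, 2716, 2844, 2972

k = N/n = 3072/24 = 128
carton 1: 28
carton 2: 28 + 128 = 156
carton 3: 156 + 128 = 284
carton 4: 284 + 128 = 412
carton 5: 412 + 128 = 540
carton 6: 540 + 128 = 668
carton 7: 668 + 128 = 796
carton 8: 796 + 128 = 924
carton 9: 924 + 128 = 1052
carton 10: 1052 + 128 = 1180
carton 11: 1180 + 128 = 1308
carton 12: 1308 + 128 = 1436
carton 13: 1436 + 128 = 1564
carton 14: 1564 + 128 = 1692
carton 15: 1692 + 128 = 1820
carton 16: 1820 + 128 = 1948
carton 17: 1948 + 128 = 2076
carton 18: 2076 + 128 = 2204
carton 19: 2204 + 128 = 2332
carton 20: 2332 + 128 = 2460
carton 21: 2460 + 128 = 2588
carton 22: 2588 + 128 = 2716
carton 23: 2716 + 128 = 2844
carton 24: 2844 + 128 = 2972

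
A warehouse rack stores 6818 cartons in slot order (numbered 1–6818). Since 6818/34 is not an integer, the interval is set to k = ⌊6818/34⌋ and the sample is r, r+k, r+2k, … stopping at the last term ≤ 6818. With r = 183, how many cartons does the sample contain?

k = ⌊6818/34⌋ = 200
Achieved size = ⌊(6818 − 183)/200⌋ + 1 = ⌊6635/200⌋ + 1 = 33 + 1 = 34
(last selection: 183 + 33×200 = 6783 ≤ 6818; next would be 6983 > 6818)

34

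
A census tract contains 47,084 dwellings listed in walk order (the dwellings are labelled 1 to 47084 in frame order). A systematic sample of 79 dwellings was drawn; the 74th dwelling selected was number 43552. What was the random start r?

k = 47084/79 = 596
r = 43552 − (74−1)×596 = 43552 − 43508 = 44

44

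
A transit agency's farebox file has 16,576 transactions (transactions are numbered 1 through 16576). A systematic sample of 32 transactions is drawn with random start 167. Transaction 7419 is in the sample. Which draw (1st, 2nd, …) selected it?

15

k = 16576/32 = 518
position = (7419 − 167)/518 + 1 = 7252/518 + 1 = 14 + 1 = 15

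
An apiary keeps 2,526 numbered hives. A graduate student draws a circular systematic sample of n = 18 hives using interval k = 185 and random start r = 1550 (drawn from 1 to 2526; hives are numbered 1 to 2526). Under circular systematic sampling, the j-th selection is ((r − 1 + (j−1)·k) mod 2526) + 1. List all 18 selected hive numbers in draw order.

Selection 1: 1550
Selection 2: 1550 + 185 = 1735
Selection 3: 1735 + 185 = 1920
Selection 4: 1920 + 185 = 2105
Selection 5: 2105 + 185 = 2290
Selection 6: 2290 + 185 = 2475
Selection 7: 2475 + 185 = 2660 → 2660 − 2526 = 134
Selection 8: 134 + 185 = 319
Selection 9: 319 + 185 = 504
Selection 10: 504 + 185 = 689
Selection 11: 689 + 185 = 874
Selection 12: 874 + 185 = 1059
Selection 13: 1059 + 185 = 1244
Selection 14: 1244 + 185 = 1429
Selection 15: 1429 + 185 = 1614
Selection 16: 1614 + 185 = 1799
Selection 17: 1799 + 185 = 1984
Selection 18: 1984 + 185 = 2169

1550, 1735, 1920, 2105, 2290, 2475, 134, 319, 504, 689, 874, 1059, 1244, 1429, 1614, 1799, 1984, 2169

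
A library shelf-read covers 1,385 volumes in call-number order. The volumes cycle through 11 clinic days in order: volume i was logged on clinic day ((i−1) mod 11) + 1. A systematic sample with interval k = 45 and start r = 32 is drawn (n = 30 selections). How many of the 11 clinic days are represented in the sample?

11

Consecutive selections differ by k = 45, so their clinic day numbers differ by 45 mod 11 = 1.
gcd(45, 11) = 1, so the sample visits 11/1 = 11 distinct residues mod 11.
Start 32 is clinic day 10; the clinic days hit are 1, 2, 3, 4, 5, 6, 7, 8, 9, 10, 11.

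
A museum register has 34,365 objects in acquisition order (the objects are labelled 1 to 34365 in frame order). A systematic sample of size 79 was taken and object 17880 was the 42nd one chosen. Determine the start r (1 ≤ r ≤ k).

45

k = 34365/79 = 435
r = 17880 − (42−1)×435 = 17880 − 17835 = 45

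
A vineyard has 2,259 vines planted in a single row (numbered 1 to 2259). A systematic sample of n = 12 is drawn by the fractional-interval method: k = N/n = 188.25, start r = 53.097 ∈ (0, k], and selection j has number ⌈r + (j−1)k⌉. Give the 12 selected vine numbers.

j=1: r + 0k = 53.097 → ⌈·⌉ = 54
j=2: r + 1k = 241.347 → ⌈·⌉ = 242
j=3: r + 2k = 429.597 → ⌈·⌉ = 430
j=4: r + 3k = 617.847 → ⌈·⌉ = 618
j=5: r + 4k = 806.097 → ⌈·⌉ = 807
j=6: r + 5k = 994.347 → ⌈·⌉ = 995
j=7: r + 6k = 1182.597 → ⌈·⌉ = 1183
j=8: r + 7k = 1370.847 → ⌈·⌉ = 1371
j=9: r + 8k = 1559.097 → ⌈·⌉ = 1560
j=10: r + 9k = 1747.347 → ⌈·⌉ = 1748
j=11: r + 10k = 1935.597 → ⌈·⌉ = 1936
j=12: r + 11k = 2123.847 → ⌈·⌉ = 2124

54, 242, 430, 618, 807, 995, 1183, 1371, 1560, 1748, 1936, 2124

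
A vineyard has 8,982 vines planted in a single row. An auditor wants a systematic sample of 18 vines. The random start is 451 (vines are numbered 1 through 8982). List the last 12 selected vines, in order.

3445, 3944, 4443, 4942, 5441, 5940, 6439, 6938, 7437, 7936, 8435, 8934

k = N/n = 8982/18 = 499
7th selection = 451 + 6×499 = 3445
8th: 3445 + 499 = 3944
9th: 3944 + 499 = 4443
10th: 4443 + 499 = 4942
11th: 4942 + 499 = 5441
12th: 5441 + 499 = 5940
13th: 5940 + 499 = 6439
14th: 6439 + 499 = 6938
15th: 6938 + 499 = 7437
16th: 7437 + 499 = 7936
17th: 7936 + 499 = 8435
18th: 8435 + 499 = 8934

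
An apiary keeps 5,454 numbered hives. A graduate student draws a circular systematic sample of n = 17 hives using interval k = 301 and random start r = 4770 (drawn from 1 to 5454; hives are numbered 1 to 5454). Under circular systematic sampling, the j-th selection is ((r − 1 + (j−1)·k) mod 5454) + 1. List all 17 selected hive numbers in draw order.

Selection 1: 4770
Selection 2: 4770 + 301 = 5071
Selection 3: 5071 + 301 = 5372
Selection 4: 5372 + 301 = 5673 → 5673 − 5454 = 219
Selection 5: 219 + 301 = 520
Selection 6: 520 + 301 = 821
Selection 7: 821 + 301 = 1122
Selection 8: 1122 + 301 = 1423
Selection 9: 1423 + 301 = 1724
Selection 10: 1724 + 301 = 2025
Selection 11: 2025 + 301 = 2326
Selection 12: 2326 + 301 = 2627
Selection 13: 2627 + 301 = 2928
Selection 14: 2928 + 301 = 3229
Selection 15: 3229 + 301 = 3530
Selection 16: 3530 + 301 = 3831
Selection 17: 3831 + 301 = 4132

4770, 5071, 5372, 219, 520, 821, 1122, 1423, 1724, 2025, 2326, 2627, 2928, 3229, 3530, 3831, 4132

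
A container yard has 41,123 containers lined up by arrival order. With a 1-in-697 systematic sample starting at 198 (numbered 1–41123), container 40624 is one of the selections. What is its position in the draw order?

59

k = 697
position = (40624 − 198)/697 + 1 = 40426/697 + 1 = 58 + 1 = 59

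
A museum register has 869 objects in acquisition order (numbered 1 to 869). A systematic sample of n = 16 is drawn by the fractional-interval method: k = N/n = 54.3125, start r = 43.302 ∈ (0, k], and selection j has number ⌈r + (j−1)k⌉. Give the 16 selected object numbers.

44, 98, 152, 207, 261, 315, 370, 424, 478, 533, 587, 641, 696, 750, 804, 858

j=1: r + 0k = 43.302 → ⌈·⌉ = 44
j=2: r + 1k = 97.6145 → ⌈·⌉ = 98
j=3: r + 2k = 151.927 → ⌈·⌉ = 152
j=4: r + 3k = 206.2395 → ⌈·⌉ = 207
j=5: r + 4k = 260.552 → ⌈·⌉ = 261
j=6: r + 5k = 314.8645 → ⌈·⌉ = 315
j=7: r + 6k = 369.177 → ⌈·⌉ = 370
j=8: r + 7k = 423.4895 → ⌈·⌉ = 424
j=9: r + 8k = 477.802 → ⌈·⌉ = 478
j=10: r + 9k = 532.1145 → ⌈·⌉ = 533
j=11: r + 10k = 586.427 → ⌈·⌉ = 587
j=12: r + 11k = 640.7395 → ⌈·⌉ = 641
j=13: r + 12k = 695.052 → ⌈·⌉ = 696
j=14: r + 13k = 749.3645 → ⌈·⌉ = 750
j=15: r + 14k = 803.677 → ⌈·⌉ = 804
j=16: r + 15k = 857.9895 → ⌈·⌉ = 858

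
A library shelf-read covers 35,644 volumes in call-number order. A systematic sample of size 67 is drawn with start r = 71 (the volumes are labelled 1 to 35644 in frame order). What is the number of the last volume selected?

k = 35644/67 = 532
67th selection = r + (67−1)·k = 71 + 66×532 = 71 + 35112 = 35183

35183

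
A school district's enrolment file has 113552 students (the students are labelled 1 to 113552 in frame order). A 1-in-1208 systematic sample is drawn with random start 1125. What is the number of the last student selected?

113469

k = 1208
94th selection = r + (94−1)·k = 1125 + 93×1208 = 1125 + 112344 = 113469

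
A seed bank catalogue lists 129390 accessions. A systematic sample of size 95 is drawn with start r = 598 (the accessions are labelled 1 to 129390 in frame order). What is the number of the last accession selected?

k = 129390/95 = 1362
95th selection = r + (95−1)·k = 598 + 94×1362 = 598 + 128028 = 128626

128626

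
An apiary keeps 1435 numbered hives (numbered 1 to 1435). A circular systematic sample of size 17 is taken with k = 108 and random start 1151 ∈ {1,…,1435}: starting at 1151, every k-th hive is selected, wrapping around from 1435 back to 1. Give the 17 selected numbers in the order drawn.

Selection 1: 1151
Selection 2: 1151 + 108 = 1259
Selection 3: 1259 + 108 = 1367
Selection 4: 1367 + 108 = 1475 → 1475 − 1435 = 40
Selection 5: 40 + 108 = 148
Selection 6: 148 + 108 = 256
Selection 7: 256 + 108 = 364
Selection 8: 364 + 108 = 472
Selection 9: 472 + 108 = 580
Selection 10: 580 + 108 = 688
Selection 11: 688 + 108 = 796
Selection 12: 796 + 108 = 904
Selection 13: 904 + 108 = 1012
Selection 14: 1012 + 108 = 1120
Selection 15: 1120 + 108 = 1228
Selection 16: 1228 + 108 = 1336
Selection 17: 1336 + 108 = 1444 → 1444 − 1435 = 9

1151, 1259, 1367, 40, 148, 256, 364, 472, 580, 688, 796, 904, 1012, 1120, 1228, 1336, 9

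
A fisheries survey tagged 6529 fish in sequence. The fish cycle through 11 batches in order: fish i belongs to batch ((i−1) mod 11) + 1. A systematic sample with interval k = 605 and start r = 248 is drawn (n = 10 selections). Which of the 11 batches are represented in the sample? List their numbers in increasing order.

Consecutive selections differ by k = 605, so their batch numbers differ by 605 mod 11 = 0.
gcd(605, 11) = 11, so the sample visits 11/11 = 1 distinct residues mod 11.
Start 248 is batch 6; the batches hit are 6.

6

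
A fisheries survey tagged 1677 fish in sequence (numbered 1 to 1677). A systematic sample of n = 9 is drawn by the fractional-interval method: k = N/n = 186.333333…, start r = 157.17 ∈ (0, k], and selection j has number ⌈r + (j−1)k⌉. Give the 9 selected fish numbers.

158, 344, 530, 717, 903, 1089, 1276, 1462, 1648

j=1: r + 0k = 157.17 → ⌈·⌉ = 158
j=2: r + 1k = 343.503333… → ⌈·⌉ = 344
j=3: r + 2k = 529.836666… → ⌈·⌉ = 530
j=4: r + 3k = 716.17 → ⌈·⌉ = 717
j=5: r + 4k = 902.503333… → ⌈·⌉ = 903
j=6: r + 5k = 1088.836666… → ⌈·⌉ = 1089
j=7: r + 6k = 1275.17 → ⌈·⌉ = 1276
j=8: r + 7k = 1461.503333… → ⌈·⌉ = 1462
j=9: r + 8k = 1647.836666… → ⌈·⌉ = 1648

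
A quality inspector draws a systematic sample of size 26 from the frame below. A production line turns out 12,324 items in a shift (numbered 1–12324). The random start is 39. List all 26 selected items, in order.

39, 513, 987, 1461, 1935, 2409, 2883, 3357, 3831, 4305, 4779, 5253, 5727, 6201, 6675, 7149, 7623, 8097, 8571, 9045, 9519, 9993, 10467, 10941, 11415, 11889

k = N/n = 12324/26 = 474
item 1: 39
item 2: 39 + 474 = 513
item 3: 513 + 474 = 987
item 4: 987 + 474 = 1461
item 5: 1461 + 474 = 1935
item 6: 1935 + 474 = 2409
item 7: 2409 + 474 = 2883
item 8: 2883 + 474 = 3357
item 9: 3357 + 474 = 3831
item 10: 3831 + 474 = 4305
item 11: 4305 + 474 = 4779
item 12: 4779 + 474 = 5253
item 13: 5253 + 474 = 5727
item 14: 5727 + 474 = 6201
item 15: 6201 + 474 = 6675
item 16: 6675 + 474 = 7149
item 17: 7149 + 474 = 7623
item 18: 7623 + 474 = 8097
item 19: 8097 + 474 = 8571
item 20: 8571 + 474 = 9045
item 21: 9045 + 474 = 9519
item 22: 9519 + 474 = 9993
item 23: 9993 + 474 = 10467
item 24: 10467 + 474 = 10941
item 25: 10941 + 474 = 11415
item 26: 11415 + 474 = 11889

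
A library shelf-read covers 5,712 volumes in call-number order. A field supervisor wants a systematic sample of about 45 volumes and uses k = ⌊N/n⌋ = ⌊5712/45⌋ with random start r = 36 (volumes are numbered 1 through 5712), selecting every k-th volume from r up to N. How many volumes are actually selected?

46

k = ⌊5712/45⌋ = 126
Achieved size = ⌊(5712 − 36)/126⌋ + 1 = ⌊5676/126⌋ + 1 = 45 + 1 = 46
(last selection: 36 + 45×126 = 5706 ≤ 5712; next would be 5832 > 5712)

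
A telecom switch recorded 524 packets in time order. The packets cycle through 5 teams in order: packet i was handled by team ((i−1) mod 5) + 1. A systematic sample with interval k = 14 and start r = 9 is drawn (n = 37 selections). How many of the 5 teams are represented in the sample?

5

Consecutive selections differ by k = 14, so their team numbers differ by 14 mod 5 = 4.
gcd(14, 5) = 1, so the sample visits 5/1 = 5 distinct residues mod 5.
Start 9 is team 4; the teams hit are 1, 2, 3, 4, 5.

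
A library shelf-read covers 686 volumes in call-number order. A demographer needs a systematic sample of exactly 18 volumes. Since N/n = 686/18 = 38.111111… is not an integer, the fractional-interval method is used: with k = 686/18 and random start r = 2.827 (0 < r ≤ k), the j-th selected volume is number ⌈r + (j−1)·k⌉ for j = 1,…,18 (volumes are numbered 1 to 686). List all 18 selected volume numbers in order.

j=1: r + 0k = 2.827 → ⌈·⌉ = 3
j=2: r + 1k = 40.938111… → ⌈·⌉ = 41
j=3: r + 2k = 79.049222… → ⌈·⌉ = 80
j=4: r + 3k = 117.160333… → ⌈·⌉ = 118
j=5: r + 4k = 155.271444… → ⌈·⌉ = 156
j=6: r + 5k = 193.382555… → ⌈·⌉ = 194
j=7: r + 6k = 231.493666… → ⌈·⌉ = 232
j=8: r + 7k = 269.604777… → ⌈·⌉ = 270
j=9: r + 8k = 307.715888… → ⌈·⌉ = 308
j=10: r + 9k = 345.827 → ⌈·⌉ = 346
j=11: r + 10k = 383.938111… → ⌈·⌉ = 384
j=12: r + 11k = 422.049222… → ⌈·⌉ = 423
j=13: r + 12k = 460.160333… → ⌈·⌉ = 461
j=14: r + 13k = 498.271444… → ⌈·⌉ = 499
j=15: r + 14k = 536.382555… → ⌈·⌉ = 537
j=16: r + 15k = 574.493666… → ⌈·⌉ = 575
j=17: r + 16k = 612.604777… → ⌈·⌉ = 613
j=18: r + 17k = 650.715888… → ⌈·⌉ = 651

3, 41, 80, 118, 156, 194, 232, 270, 308, 346, 384, 423, 461, 499, 537, 575, 613, 651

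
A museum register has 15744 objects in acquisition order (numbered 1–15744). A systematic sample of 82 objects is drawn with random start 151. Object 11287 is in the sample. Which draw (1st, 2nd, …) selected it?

59

k = 15744/82 = 192
position = (11287 − 151)/192 + 1 = 11136/192 + 1 = 58 + 1 = 59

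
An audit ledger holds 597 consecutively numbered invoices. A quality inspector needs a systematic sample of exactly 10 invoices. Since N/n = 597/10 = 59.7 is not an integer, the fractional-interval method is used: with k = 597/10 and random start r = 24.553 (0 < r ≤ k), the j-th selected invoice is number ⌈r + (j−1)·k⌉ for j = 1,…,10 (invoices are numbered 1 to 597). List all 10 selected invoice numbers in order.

25, 85, 144, 204, 264, 324, 383, 443, 503, 562

j=1: r + 0k = 24.553 → ⌈·⌉ = 25
j=2: r + 1k = 84.253 → ⌈·⌉ = 85
j=3: r + 2k = 143.953 → ⌈·⌉ = 144
j=4: r + 3k = 203.653 → ⌈·⌉ = 204
j=5: r + 4k = 263.353 → ⌈·⌉ = 264
j=6: r + 5k = 323.053 → ⌈·⌉ = 324
j=7: r + 6k = 382.753 → ⌈·⌉ = 383
j=8: r + 7k = 442.453 → ⌈·⌉ = 443
j=9: r + 8k = 502.153 → ⌈·⌉ = 503
j=10: r + 9k = 561.853 → ⌈·⌉ = 562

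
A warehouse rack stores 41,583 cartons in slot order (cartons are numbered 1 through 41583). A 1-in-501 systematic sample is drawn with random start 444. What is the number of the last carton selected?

k = 501
83rd selection = r + (83−1)·k = 444 + 82×501 = 444 + 41082 = 41526

41526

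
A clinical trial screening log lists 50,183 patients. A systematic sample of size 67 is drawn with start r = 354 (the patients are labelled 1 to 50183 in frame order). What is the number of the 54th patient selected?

40051

k = 50183/67 = 749
54th selection = r + (54−1)·k = 354 + 53×749 = 354 + 39697 = 40051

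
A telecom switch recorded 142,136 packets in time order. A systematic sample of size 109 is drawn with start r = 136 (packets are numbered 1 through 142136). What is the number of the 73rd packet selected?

94024

k = 142136/109 = 1304
73rd selection = r + (73−1)·k = 136 + 72×1304 = 136 + 93888 = 94024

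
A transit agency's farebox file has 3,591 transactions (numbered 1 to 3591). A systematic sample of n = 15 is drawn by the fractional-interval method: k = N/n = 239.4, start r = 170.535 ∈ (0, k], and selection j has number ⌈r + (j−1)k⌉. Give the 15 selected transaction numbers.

j=1: r + 0k = 170.535 → ⌈·⌉ = 171
j=2: r + 1k = 409.935 → ⌈·⌉ = 410
j=3: r + 2k = 649.335 → ⌈·⌉ = 650
j=4: r + 3k = 888.735 → ⌈·⌉ = 889
j=5: r + 4k = 1128.135 → ⌈·⌉ = 1129
j=6: r + 5k = 1367.535 → ⌈·⌉ = 1368
j=7: r + 6k = 1606.935 → ⌈·⌉ = 1607
j=8: r + 7k = 1846.335 → ⌈·⌉ = 1847
j=9: r + 8k = 2085.735 → ⌈·⌉ = 2086
j=10: r + 9k = 2325.135 → ⌈·⌉ = 2326
j=11: r + 10k = 2564.535 → ⌈·⌉ = 2565
j=12: r + 11k = 2803.935 → ⌈·⌉ = 2804
j=13: r + 12k = 3043.335 → ⌈·⌉ = 3044
j=14: r + 13k = 3282.735 → ⌈·⌉ = 3283
j=15: r + 14k = 3522.135 → ⌈·⌉ = 3523

171, 410, 650, 889, 1129, 1368, 1607, 1847, 2086, 2326, 2565, 2804, 3044, 3283, 3523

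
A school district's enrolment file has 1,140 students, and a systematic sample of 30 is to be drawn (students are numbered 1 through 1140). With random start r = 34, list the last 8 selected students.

870, 908, 946, 984, 1022, 1060, 1098, 1136

k = N/n = 1140/30 = 38
23rd selection = 34 + 22×38 = 870
24th: 870 + 38 = 908
25th: 908 + 38 = 946
26th: 946 + 38 = 984
27th: 984 + 38 = 1022
28th: 1022 + 38 = 1060
29th: 1060 + 38 = 1098
30th: 1098 + 38 = 1136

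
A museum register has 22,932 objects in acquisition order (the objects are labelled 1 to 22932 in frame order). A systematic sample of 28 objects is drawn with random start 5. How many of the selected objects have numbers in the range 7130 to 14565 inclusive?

k = 22932/28 = 819
First selection ≥ 7130: 5 + ⌈(7130−5)/819⌉·819 = 5 + 9×819 = 7376
Last selection ≤ 14565: 5 + ⌊(14565−5)/819⌋·819 = 5 + 17×819 = 13928
Count = 17 − 9 + 1 = 9

9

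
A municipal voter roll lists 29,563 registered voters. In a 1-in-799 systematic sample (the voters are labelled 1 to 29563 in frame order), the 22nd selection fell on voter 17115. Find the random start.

k = 799
r = 17115 − (22−1)×799 = 17115 − 16779 = 336

336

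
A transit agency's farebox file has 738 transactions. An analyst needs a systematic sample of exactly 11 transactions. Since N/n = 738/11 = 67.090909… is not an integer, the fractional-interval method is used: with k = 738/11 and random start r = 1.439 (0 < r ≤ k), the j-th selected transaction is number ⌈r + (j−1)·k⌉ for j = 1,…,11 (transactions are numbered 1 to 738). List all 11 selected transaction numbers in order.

2, 69, 136, 203, 270, 337, 404, 472, 539, 606, 673

j=1: r + 0k = 1.439 → ⌈·⌉ = 2
j=2: r + 1k = 68.529909… → ⌈·⌉ = 69
j=3: r + 2k = 135.620818… → ⌈·⌉ = 136
j=4: r + 3k = 202.711727… → ⌈·⌉ = 203
j=5: r + 4k = 269.802636… → ⌈·⌉ = 270
j=6: r + 5k = 336.893545… → ⌈·⌉ = 337
j=7: r + 6k = 403.984454… → ⌈·⌉ = 404
j=8: r + 7k = 471.075363… → ⌈·⌉ = 472
j=9: r + 8k = 538.166272… → ⌈·⌉ = 539
j=10: r + 9k = 605.257181… → ⌈·⌉ = 606
j=11: r + 10k = 672.348090… → ⌈·⌉ = 673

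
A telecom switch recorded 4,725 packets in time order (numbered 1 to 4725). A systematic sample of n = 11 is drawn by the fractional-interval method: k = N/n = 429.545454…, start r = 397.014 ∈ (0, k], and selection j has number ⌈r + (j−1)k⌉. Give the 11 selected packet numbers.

398, 827, 1257, 1686, 2116, 2545, 2975, 3404, 3834, 4263, 4693

j=1: r + 0k = 397.014 → ⌈·⌉ = 398
j=2: r + 1k = 826.559454… → ⌈·⌉ = 827
j=3: r + 2k = 1256.104909… → ⌈·⌉ = 1257
j=4: r + 3k = 1685.650363… → ⌈·⌉ = 1686
j=5: r + 4k = 2115.195818… → ⌈·⌉ = 2116
j=6: r + 5k = 2544.741272… → ⌈·⌉ = 2545
j=7: r + 6k = 2974.286727… → ⌈·⌉ = 2975
j=8: r + 7k = 3403.832181… → ⌈·⌉ = 3404
j=9: r + 8k = 3833.377636… → ⌈·⌉ = 3834
j=10: r + 9k = 4262.923090… → ⌈·⌉ = 4263
j=11: r + 10k = 4692.468545… → ⌈·⌉ = 4693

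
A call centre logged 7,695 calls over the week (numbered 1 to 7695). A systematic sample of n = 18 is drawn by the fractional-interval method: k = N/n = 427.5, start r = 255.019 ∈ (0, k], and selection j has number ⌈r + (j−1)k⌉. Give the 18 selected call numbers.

j=1: r + 0k = 255.019 → ⌈·⌉ = 256
j=2: r + 1k = 682.519 → ⌈·⌉ = 683
j=3: r + 2k = 1110.019 → ⌈·⌉ = 1111
j=4: r + 3k = 1537.519 → ⌈·⌉ = 1538
j=5: r + 4k = 1965.019 → ⌈·⌉ = 1966
j=6: r + 5k = 2392.519 → ⌈·⌉ = 2393
j=7: r + 6k = 2820.019 → ⌈·⌉ = 2821
j=8: r + 7k = 3247.519 → ⌈·⌉ = 3248
j=9: r + 8k = 3675.019 → ⌈·⌉ = 3676
j=10: r + 9k = 4102.519 → ⌈·⌉ = 4103
j=11: r + 10k = 4530.019 → ⌈·⌉ = 4531
j=12: r + 11k = 4957.519 → ⌈·⌉ = 4958
j=13: r + 12k = 5385.019 → ⌈·⌉ = 5386
j=14: r + 13k = 5812.519 → ⌈·⌉ = 5813
j=15: r + 14k = 6240.019 → ⌈·⌉ = 6241
j=16: r + 15k = 6667.519 → ⌈·⌉ = 6668
j=17: r + 16k = 7095.019 → ⌈·⌉ = 7096
j=18: r + 17k = 7522.519 → ⌈·⌉ = 7523

256, 683, 1111, 1538, 1966, 2393, 2821, 3248, 3676, 4103, 4531, 4958, 5386, 5813, 6241, 6668, 7096, 7523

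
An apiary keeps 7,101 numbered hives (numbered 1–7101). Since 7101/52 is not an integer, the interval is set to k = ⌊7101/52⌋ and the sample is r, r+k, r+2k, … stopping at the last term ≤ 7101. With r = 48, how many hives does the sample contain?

52

k = ⌊7101/52⌋ = 136
Achieved size = ⌊(7101 − 48)/136⌋ + 1 = ⌊7053/136⌋ + 1 = 51 + 1 = 52
(last selection: 48 + 51×136 = 6984 ≤ 7101; next would be 7120 > 7101)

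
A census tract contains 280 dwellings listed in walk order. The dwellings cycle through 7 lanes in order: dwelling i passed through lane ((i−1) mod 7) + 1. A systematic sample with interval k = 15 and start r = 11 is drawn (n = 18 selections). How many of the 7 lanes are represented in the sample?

7

Consecutive selections differ by k = 15, so their lane numbers differ by 15 mod 7 = 1.
gcd(15, 7) = 1, so the sample visits 7/1 = 7 distinct residues mod 7.
Start 11 is lane 4; the lanes hit are 1, 2, 3, 4, 5, 6, 7.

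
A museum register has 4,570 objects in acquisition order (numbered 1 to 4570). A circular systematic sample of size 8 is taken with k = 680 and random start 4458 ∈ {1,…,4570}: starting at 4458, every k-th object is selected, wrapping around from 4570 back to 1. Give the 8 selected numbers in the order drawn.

Selection 1: 4458
Selection 2: 4458 + 680 = 5138 → 5138 − 4570 = 568
Selection 3: 568 + 680 = 1248
Selection 4: 1248 + 680 = 1928
Selection 5: 1928 + 680 = 2608
Selection 6: 2608 + 680 = 3288
Selection 7: 3288 + 680 = 3968
Selection 8: 3968 + 680 = 4648 → 4648 − 4570 = 78

4458, 568, 1248, 1928, 2608, 3288, 3968, 78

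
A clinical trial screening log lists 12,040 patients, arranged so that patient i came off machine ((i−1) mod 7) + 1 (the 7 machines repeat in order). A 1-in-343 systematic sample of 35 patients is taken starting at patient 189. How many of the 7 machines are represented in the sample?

Consecutive selections differ by k = 343, so their machine numbers differ by 343 mod 7 = 0.
gcd(343, 7) = 7, so the sample visits 7/7 = 1 distinct residues mod 7.
Start 189 is machine 7; the machines hit are 7.

1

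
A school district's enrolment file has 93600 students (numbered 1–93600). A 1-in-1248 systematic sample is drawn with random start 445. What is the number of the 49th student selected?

k = 1248
49th selection = r + (49−1)·k = 445 + 48×1248 = 445 + 59904 = 60349

60349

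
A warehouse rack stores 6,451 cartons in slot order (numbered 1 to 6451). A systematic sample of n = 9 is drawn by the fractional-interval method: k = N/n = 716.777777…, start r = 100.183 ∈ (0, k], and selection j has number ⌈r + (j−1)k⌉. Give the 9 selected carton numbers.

j=1: r + 0k = 100.183 → ⌈·⌉ = 101
j=2: r + 1k = 816.960777… → ⌈·⌉ = 817
j=3: r + 2k = 1533.738555… → ⌈·⌉ = 1534
j=4: r + 3k = 2250.516333… → ⌈·⌉ = 2251
j=5: r + 4k = 2967.294111… → ⌈·⌉ = 2968
j=6: r + 5k = 3684.071888… → ⌈·⌉ = 3685
j=7: r + 6k = 4400.849666… → ⌈·⌉ = 4401
j=8: r + 7k = 5117.627444… → ⌈·⌉ = 5118
j=9: r + 8k = 5834.405222… → ⌈·⌉ = 5835

101, 817, 1534, 2251, 2968, 3685, 4401, 5118, 5835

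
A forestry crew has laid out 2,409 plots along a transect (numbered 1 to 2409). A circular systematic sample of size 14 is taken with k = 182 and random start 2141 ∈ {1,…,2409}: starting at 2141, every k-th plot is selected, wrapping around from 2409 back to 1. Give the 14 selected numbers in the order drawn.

Selection 1: 2141
Selection 2: 2141 + 182 = 2323
Selection 3: 2323 + 182 = 2505 → 2505 − 2409 = 96
Selection 4: 96 + 182 = 278
Selection 5: 278 + 182 = 460
Selection 6: 460 + 182 = 642
Selection 7: 642 + 182 = 824
Selection 8: 824 + 182 = 1006
Selection 9: 1006 + 182 = 1188
Selection 10: 1188 + 182 = 1370
Selection 11: 1370 + 182 = 1552
Selection 12: 1552 + 182 = 1734
Selection 13: 1734 + 182 = 1916
Selection 14: 1916 + 182 = 2098

2141, 2323, 96, 278, 460, 642, 824, 1006, 1188, 1370, 1552, 1734, 1916, 2098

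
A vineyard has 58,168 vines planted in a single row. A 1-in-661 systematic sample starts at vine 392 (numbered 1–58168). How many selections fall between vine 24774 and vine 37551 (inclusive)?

20

k = 661
First selection ≥ 24774: 392 + ⌈(24774−392)/661⌉·661 = 392 + 37×661 = 24849
Last selection ≤ 37551: 392 + ⌊(37551−392)/661⌋·661 = 392 + 56×661 = 37408
Count = 56 − 37 + 1 = 20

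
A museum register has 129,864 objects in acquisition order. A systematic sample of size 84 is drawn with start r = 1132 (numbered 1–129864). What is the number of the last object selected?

129450

k = 129864/84 = 1546
84th selection = r + (84−1)·k = 1132 + 83×1546 = 1132 + 128318 = 129450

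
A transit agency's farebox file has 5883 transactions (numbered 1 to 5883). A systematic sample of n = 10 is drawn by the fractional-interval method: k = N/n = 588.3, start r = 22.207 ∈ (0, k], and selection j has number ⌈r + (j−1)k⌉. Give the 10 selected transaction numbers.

23, 611, 1199, 1788, 2376, 2964, 3553, 4141, 4729, 5317

j=1: r + 0k = 22.207 → ⌈·⌉ = 23
j=2: r + 1k = 610.507 → ⌈·⌉ = 611
j=3: r + 2k = 1198.807 → ⌈·⌉ = 1199
j=4: r + 3k = 1787.107 → ⌈·⌉ = 1788
j=5: r + 4k = 2375.407 → ⌈·⌉ = 2376
j=6: r + 5k = 2963.707 → ⌈·⌉ = 2964
j=7: r + 6k = 3552.007 → ⌈·⌉ = 3553
j=8: r + 7k = 4140.307 → ⌈·⌉ = 4141
j=9: r + 8k = 4728.607 → ⌈·⌉ = 4729
j=10: r + 9k = 5316.907 → ⌈·⌉ = 5317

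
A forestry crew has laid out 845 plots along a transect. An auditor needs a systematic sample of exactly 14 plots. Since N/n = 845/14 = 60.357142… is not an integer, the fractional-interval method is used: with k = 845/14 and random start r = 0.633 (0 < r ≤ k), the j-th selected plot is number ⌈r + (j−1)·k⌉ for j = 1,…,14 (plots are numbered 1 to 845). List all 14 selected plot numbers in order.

j=1: r + 0k = 0.633 → ⌈·⌉ = 1
j=2: r + 1k = 60.990142… → ⌈·⌉ = 61
j=3: r + 2k = 121.347285… → ⌈·⌉ = 122
j=4: r + 3k = 181.704428… → ⌈·⌉ = 182
j=5: r + 4k = 242.061571… → ⌈·⌉ = 243
j=6: r + 5k = 302.418714… → ⌈·⌉ = 303
j=7: r + 6k = 362.775857… → ⌈·⌉ = 363
j=8: r + 7k = 423.133 → ⌈·⌉ = 424
j=9: r + 8k = 483.490142… → ⌈·⌉ = 484
j=10: r + 9k = 543.847285… → ⌈·⌉ = 544
j=11: r + 10k = 604.204428… → ⌈·⌉ = 605
j=12: r + 11k = 664.561571… → ⌈·⌉ = 665
j=13: r + 12k = 724.918714… → ⌈·⌉ = 725
j=14: r + 13k = 785.275857… → ⌈·⌉ = 786

1, 61, 122, 182, 243, 303, 363, 424, 484, 544, 605, 665, 725, 786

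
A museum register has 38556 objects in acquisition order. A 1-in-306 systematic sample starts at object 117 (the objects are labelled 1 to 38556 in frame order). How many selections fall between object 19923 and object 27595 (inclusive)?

k = 306
First selection ≥ 19923: 117 + ⌈(19923−117)/306⌉·306 = 117 + 65×306 = 20007
Last selection ≤ 27595: 117 + ⌊(27595−117)/306⌋·306 = 117 + 89×306 = 27351
Count = 89 − 65 + 1 = 25

25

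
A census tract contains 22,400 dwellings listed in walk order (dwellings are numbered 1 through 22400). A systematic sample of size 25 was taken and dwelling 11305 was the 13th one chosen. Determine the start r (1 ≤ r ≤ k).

553

k = 22400/25 = 896
r = 11305 − (13−1)×896 = 11305 − 10752 = 553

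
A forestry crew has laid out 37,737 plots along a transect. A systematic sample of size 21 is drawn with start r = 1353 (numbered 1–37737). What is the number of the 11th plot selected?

k = 37737/21 = 1797
11th selection = r + (11−1)·k = 1353 + 10×1797 = 1353 + 17970 = 19323

19323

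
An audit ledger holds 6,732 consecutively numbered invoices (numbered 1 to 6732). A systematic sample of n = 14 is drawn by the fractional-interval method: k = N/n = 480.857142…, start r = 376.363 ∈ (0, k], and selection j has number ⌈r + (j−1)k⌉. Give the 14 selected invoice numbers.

377, 858, 1339, 1819, 2300, 2781, 3262, 3743, 4224, 4705, 5185, 5666, 6147, 6628

j=1: r + 0k = 376.363 → ⌈·⌉ = 377
j=2: r + 1k = 857.220142… → ⌈·⌉ = 858
j=3: r + 2k = 1338.077285… → ⌈·⌉ = 1339
j=4: r + 3k = 1818.934428… → ⌈·⌉ = 1819
j=5: r + 4k = 2299.791571… → ⌈·⌉ = 2300
j=6: r + 5k = 2780.648714… → ⌈·⌉ = 2781
j=7: r + 6k = 3261.505857… → ⌈·⌉ = 3262
j=8: r + 7k = 3742.363 → ⌈·⌉ = 3743
j=9: r + 8k = 4223.220142… → ⌈·⌉ = 4224
j=10: r + 9k = 4704.077285… → ⌈·⌉ = 4705
j=11: r + 10k = 5184.934428… → ⌈·⌉ = 5185
j=12: r + 11k = 5665.791571… → ⌈·⌉ = 5666
j=13: r + 12k = 6146.648714… → ⌈·⌉ = 6147
j=14: r + 13k = 6627.505857… → ⌈·⌉ = 6628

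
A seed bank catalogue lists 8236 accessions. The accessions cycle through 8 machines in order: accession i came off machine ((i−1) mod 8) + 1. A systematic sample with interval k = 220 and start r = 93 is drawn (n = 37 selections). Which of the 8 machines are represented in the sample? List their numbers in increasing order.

1, 5

Consecutive selections differ by k = 220, so their machine numbers differ by 220 mod 8 = 4.
gcd(220, 8) = 4, so the sample visits 8/4 = 2 distinct residues mod 8.
Start 93 is machine 5; the machines hit are 1, 5.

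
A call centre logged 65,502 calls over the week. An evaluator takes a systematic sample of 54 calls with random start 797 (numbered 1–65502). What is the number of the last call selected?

65086

k = 65502/54 = 1213
54th selection = r + (54−1)·k = 797 + 53×1213 = 797 + 64289 = 65086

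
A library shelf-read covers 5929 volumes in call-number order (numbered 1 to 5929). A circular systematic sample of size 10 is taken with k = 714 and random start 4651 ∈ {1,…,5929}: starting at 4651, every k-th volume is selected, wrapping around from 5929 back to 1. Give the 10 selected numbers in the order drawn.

4651, 5365, 150, 864, 1578, 2292, 3006, 3720, 4434, 5148

Selection 1: 4651
Selection 2: 4651 + 714 = 5365
Selection 3: 5365 + 714 = 6079 → 6079 − 5929 = 150
Selection 4: 150 + 714 = 864
Selection 5: 864 + 714 = 1578
Selection 6: 1578 + 714 = 2292
Selection 7: 2292 + 714 = 3006
Selection 8: 3006 + 714 = 3720
Selection 9: 3720 + 714 = 4434
Selection 10: 4434 + 714 = 5148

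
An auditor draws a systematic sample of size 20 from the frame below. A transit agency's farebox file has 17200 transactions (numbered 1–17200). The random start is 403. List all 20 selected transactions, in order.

k = N/n = 17200/20 = 860
transaction 1: 403
transaction 2: 403 + 860 = 1263
transaction 3: 1263 + 860 = 2123
transaction 4: 2123 + 860 = 2983
transaction 5: 2983 + 860 = 3843
transaction 6: 3843 + 860 = 4703
transaction 7: 4703 + 860 = 5563
transaction 8: 5563 + 860 = 6423
transaction 9: 6423 + 860 = 7283
transaction 10: 7283 + 860 = 8143
transaction 11: 8143 + 860 = 9003
transaction 12: 9003 + 860 = 9863
transaction 13: 9863 + 860 = 10723
transaction 14: 10723 + 860 = 11583
transaction 15: 11583 + 860 = 12443
transaction 16: 12443 + 860 = 13303
transaction 17: 13303 + 860 = 14163
transaction 18: 14163 + 860 = 15023
transaction 19: 15023 + 860 = 15883
transaction 20: 15883 + 860 = 16743

403, 1263, 2123, 2983, 3843, 4703, 5563, 6423, 7283, 8143, 9003, 9863, 10723, 11583, 12443, 13303, 14163, 15023, 15883, 16743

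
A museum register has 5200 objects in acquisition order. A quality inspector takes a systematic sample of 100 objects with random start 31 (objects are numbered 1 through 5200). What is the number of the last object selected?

5179

k = 5200/100 = 52
100th selection = r + (100−1)·k = 31 + 99×52 = 31 + 5148 = 5179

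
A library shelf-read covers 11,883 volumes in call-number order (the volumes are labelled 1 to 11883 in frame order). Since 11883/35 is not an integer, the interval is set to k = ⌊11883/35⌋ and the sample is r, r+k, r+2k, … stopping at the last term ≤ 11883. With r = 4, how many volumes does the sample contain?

36

k = ⌊11883/35⌋ = 339
Achieved size = ⌊(11883 − 4)/339⌋ + 1 = ⌊11879/339⌋ + 1 = 35 + 1 = 36
(last selection: 4 + 35×339 = 11869 ≤ 11883; next would be 12208 > 11883)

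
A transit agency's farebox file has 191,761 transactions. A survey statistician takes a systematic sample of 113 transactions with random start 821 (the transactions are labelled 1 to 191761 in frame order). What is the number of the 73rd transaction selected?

k = 191761/113 = 1697
73rd selection = r + (73−1)·k = 821 + 72×1697 = 821 + 122184 = 123005

123005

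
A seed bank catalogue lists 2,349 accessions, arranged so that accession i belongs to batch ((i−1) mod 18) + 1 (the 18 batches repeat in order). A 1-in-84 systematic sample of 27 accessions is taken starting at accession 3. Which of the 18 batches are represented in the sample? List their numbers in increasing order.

Consecutive selections differ by k = 84, so their batch numbers differ by 84 mod 18 = 12.
gcd(84, 18) = 6, so the sample visits 18/6 = 3 distinct residues mod 18.
Start 3 is batch 3; the batches hit are 3, 9, 15.

3, 9, 15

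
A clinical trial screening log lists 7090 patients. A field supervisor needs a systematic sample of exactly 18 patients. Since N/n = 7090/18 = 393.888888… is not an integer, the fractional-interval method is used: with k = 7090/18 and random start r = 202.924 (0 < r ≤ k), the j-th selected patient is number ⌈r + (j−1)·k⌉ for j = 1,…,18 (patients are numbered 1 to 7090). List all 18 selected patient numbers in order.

203, 597, 991, 1385, 1779, 2173, 2567, 2961, 3355, 3748, 4142, 4536, 4930, 5324, 5718, 6112, 6506, 6900

j=1: r + 0k = 202.924 → ⌈·⌉ = 203
j=2: r + 1k = 596.812888… → ⌈·⌉ = 597
j=3: r + 2k = 990.701777… → ⌈·⌉ = 991
j=4: r + 3k = 1384.590666… → ⌈·⌉ = 1385
j=5: r + 4k = 1778.479555… → ⌈·⌉ = 1779
j=6: r + 5k = 2172.368444… → ⌈·⌉ = 2173
j=7: r + 6k = 2566.257333… → ⌈·⌉ = 2567
j=8: r + 7k = 2960.146222… → ⌈·⌉ = 2961
j=9: r + 8k = 3354.035111… → ⌈·⌉ = 3355
j=10: r + 9k = 3747.924 → ⌈·⌉ = 3748
j=11: r + 10k = 4141.812888… → ⌈·⌉ = 4142
j=12: r + 11k = 4535.701777… → ⌈·⌉ = 4536
j=13: r + 12k = 4929.590666… → ⌈·⌉ = 4930
j=14: r + 13k = 5323.479555… → ⌈·⌉ = 5324
j=15: r + 14k = 5717.368444… → ⌈·⌉ = 5718
j=16: r + 15k = 6111.257333… → ⌈·⌉ = 6112
j=17: r + 16k = 6505.146222… → ⌈·⌉ = 6506
j=18: r + 17k = 6899.035111… → ⌈·⌉ = 6900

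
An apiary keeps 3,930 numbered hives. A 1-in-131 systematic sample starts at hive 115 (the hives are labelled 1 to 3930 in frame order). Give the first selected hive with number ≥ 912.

k = 131
Steps past start: ⌈(912 − 115)/131⌉ = ⌈797/131⌉ = 7
Selected hive: 115 + 7×131 = 1032

1032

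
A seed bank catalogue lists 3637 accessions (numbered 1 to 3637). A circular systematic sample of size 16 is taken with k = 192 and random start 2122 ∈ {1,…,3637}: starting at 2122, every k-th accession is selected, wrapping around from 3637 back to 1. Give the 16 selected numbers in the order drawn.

Selection 1: 2122
Selection 2: 2122 + 192 = 2314
Selection 3: 2314 + 192 = 2506
Selection 4: 2506 + 192 = 2698
Selection 5: 2698 + 192 = 2890
Selection 6: 2890 + 192 = 3082
Selection 7: 3082 + 192 = 3274
Selection 8: 3274 + 192 = 3466
Selection 9: 3466 + 192 = 3658 → 3658 − 3637 = 21
Selection 10: 21 + 192 = 213
Selection 11: 213 + 192 = 405
Selection 12: 405 + 192 = 597
Selection 13: 597 + 192 = 789
Selection 14: 789 + 192 = 981
Selection 15: 981 + 192 = 1173
Selection 16: 1173 + 192 = 1365

2122, 2314, 2506, 2698, 2890, 3082, 3274, 3466, 21, 213, 405, 597, 789, 981, 1173, 1365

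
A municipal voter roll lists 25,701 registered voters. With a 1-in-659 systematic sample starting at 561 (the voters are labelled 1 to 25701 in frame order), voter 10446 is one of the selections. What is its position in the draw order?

16

k = 659
position = (10446 − 561)/659 + 1 = 9885/659 + 1 = 15 + 1 = 16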